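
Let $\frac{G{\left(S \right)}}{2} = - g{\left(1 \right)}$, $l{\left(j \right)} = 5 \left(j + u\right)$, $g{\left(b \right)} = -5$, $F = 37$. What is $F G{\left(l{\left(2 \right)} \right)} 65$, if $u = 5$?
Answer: $24050$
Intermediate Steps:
$l{\left(j \right)} = 25 + 5 j$ ($l{\left(j \right)} = 5 \left(j + 5\right) = 5 \left(5 + j\right) = 25 + 5 j$)
$G{\left(S \right)} = 10$ ($G{\left(S \right)} = 2 \left(\left(-1\right) \left(-5\right)\right) = 2 \cdot 5 = 10$)
$F G{\left(l{\left(2 \right)} \right)} 65 = 37 \cdot 10 \cdot 65 = 370 \cdot 65 = 24050$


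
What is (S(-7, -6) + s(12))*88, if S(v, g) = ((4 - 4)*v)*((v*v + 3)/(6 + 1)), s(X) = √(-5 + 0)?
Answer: 88*I*√5 ≈ 196.77*I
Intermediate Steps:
s(X) = I*√5 (s(X) = √(-5) = I*√5)
S(v, g) = 0 (S(v, g) = (0*v)*((v² + 3)/7) = 0*((3 + v²)*(⅐)) = 0*(3/7 + v²/7) = 0)
(S(-7, -6) + s(12))*88 = (0 + I*√5)*88 = (I*√5)*88 = 88*I*√5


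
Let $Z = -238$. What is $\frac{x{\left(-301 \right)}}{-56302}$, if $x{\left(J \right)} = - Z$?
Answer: $- \frac{119}{28151} \approx -0.0042272$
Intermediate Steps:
$x{\left(J \right)} = 238$ ($x{\left(J \right)} = \left(-1\right) \left(-238\right) = 238$)
$\frac{x{\left(-301 \right)}}{-56302} = \frac{238}{-56302} = 238 \left(- \frac{1}{56302}\right) = - \frac{119}{28151}$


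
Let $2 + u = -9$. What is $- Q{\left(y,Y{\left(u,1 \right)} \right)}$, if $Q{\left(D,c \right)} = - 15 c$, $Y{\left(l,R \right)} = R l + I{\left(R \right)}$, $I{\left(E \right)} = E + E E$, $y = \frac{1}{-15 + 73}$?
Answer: $-135$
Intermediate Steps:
$y = \frac{1}{58} \approx 0.017241$
$I{\left(E \right)} = E + E^{2}$
$u = -11$ ($u = -2 - 9 = -11$)
$Y{\left(l,R \right)} = R l + R \left(1 + R\right)$
$- Q{\left(y,Y{\left(u,1 \right)} \right)} = - \left(-15\right) 1 \left(1 + 1 - 11\right) = - \left(-15\right) 1 \left(-9\right) = - \left(-15\right) \left(-9\right) = \left(-1\right) 135 = -135$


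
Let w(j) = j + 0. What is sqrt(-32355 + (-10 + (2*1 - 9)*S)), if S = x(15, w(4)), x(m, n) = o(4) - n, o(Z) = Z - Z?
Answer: 3*I*sqrt(3593) ≈ 179.82*I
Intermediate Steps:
o(Z) = 0
w(j) = j
x(m, n) = -n (x(m, n) = 0 - n = -n)
S = -4 (S = -1*4 = -4)
sqrt(-32355 + (-10 + (2*1 - 9)*S)) = sqrt(-32355 + (-10 + (2*1 - 9)*(-4))) = sqrt(-32355 + (-10 + (2 - 9)*(-4))) = sqrt(-32355 + (-10 - 7*(-4))) = sqrt(-32355 + (-10 + 28)) = sqrt(-32355 + 18) = sqrt(-32337) = 3*I*sqrt(3593)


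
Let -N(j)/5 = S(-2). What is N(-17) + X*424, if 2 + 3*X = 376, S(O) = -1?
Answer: 158591/3 ≈ 52864.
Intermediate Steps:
N(j) = 5 (N(j) = -5*(-1) = 5)
X = 374/3 (X = -2/3 + (1/3)*376 = -2/3 + 376/3 = 374/3 ≈ 124.67)
N(-17) + X*424 = 5 + (374/3)*424 = 5 + 158576/3 = 158591/3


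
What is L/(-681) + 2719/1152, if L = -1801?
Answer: 1308797/261504 ≈ 5.0049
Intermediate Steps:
L/(-681) + 2719/1152 = -1801/(-681) + 2719/1152 = -1801*(-1/681) + 2719*(1/1152) = 1801/681 + 2719/1152 = 1308797/261504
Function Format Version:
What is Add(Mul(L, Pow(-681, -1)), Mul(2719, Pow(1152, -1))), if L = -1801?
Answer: Rational(1308797, 261504) ≈ 5.0049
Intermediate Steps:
Add(Mul(L, Pow(-681, -1)), Mul(2719, Pow(1152, -1))) = Add(Mul(-1801, Pow(-681, -1)), Mul(2719, Pow(1152, -1))) = Add(Mul(-1801, Rational(-1, 681)), Mul(2719, Rational(1, 1152))) = Add(Rational(1801, 681), Rational(2719, 1152)) = Rational(1308797, 261504)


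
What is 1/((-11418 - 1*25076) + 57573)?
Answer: 1/21079 ≈ 4.7441e-5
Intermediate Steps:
1/((-11418 - 1*25076) + 57573) = 1/((-11418 - 25076) + 57573) = 1/(-36494 + 57573) = 1/21079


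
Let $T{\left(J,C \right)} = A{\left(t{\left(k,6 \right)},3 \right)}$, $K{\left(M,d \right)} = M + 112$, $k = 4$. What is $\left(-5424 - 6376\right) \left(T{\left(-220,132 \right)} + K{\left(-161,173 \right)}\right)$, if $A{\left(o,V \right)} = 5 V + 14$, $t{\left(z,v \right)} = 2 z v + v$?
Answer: $236000$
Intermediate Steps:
$t{\left(z,v \right)} = v + 2 v z$ ($t{\left(z,v \right)} = 2 v z + v = v + 2 v z$)
$K{\left(M,d \right)} = 112 + M$
$A{\left(o,V \right)} = 14 + 5 V$
$T{\left(J,C \right)} = 29$ ($T{\left(J,C \right)} = 14 + 5 \cdot 3 = 14 + 15 = 29$)
$\left(-5424 - 6376\right) \left(T{\left(-220,132 \right)} + K{\left(-161,173 \right)}\right) = \left(-5424 - 6376\right) \left(29 + \left(112 - 161\right)\right) = - 11800 \left(29 - 49\right) = \left(-11800\right) \left(-20\right) = 236000$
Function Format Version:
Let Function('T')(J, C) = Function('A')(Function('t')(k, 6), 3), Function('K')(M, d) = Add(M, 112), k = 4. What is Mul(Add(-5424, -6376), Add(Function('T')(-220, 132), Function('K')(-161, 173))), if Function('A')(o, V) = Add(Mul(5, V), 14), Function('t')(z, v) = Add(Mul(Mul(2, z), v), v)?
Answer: 236000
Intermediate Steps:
Function('t')(z, v) = Add(v, Mul(2, v, z)) (Function('t')(z, v) = Add(Mul(2, v, z), v) = Add(v, Mul(2, v, z)))
Function('K')(M, d) = Add(112, M)
Function('A')(o, V) = Add(14, Mul(5, V))
Function('T')(J, C) = 29 (Function('T')(J, C) = Add(14, Mul(5, 3)) = Add(14, 15) = 29)
Mul(Add(-5424, -6376), Add(Function('T')(-220, 132), Function('K')(-161, 173))) = Mul(Add(-5424, -6376), Add(29, Add(112, -161))) = Mul(-11800, Add(29, -49)) = Mul(-11800, -20) = 236000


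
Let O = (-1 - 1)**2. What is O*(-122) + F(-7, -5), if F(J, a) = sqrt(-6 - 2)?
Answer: -488 + 2*I*sqrt(2) ≈ -488.0 + 2.8284*I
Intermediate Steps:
F(J, a) = 2*I*sqrt(2) (F(J, a) = sqrt(-8) = 2*I*sqrt(2))
O = 4 (O = (-2)**2 = 4)
O*(-122) + F(-7, -5) = 4*(-122) + 2*I*sqrt(2) = -488 + 2*I*sqrt(2)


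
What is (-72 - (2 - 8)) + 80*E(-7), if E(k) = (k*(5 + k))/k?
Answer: -226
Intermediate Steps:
E(k) = 5 + k
(-72 - (2 - 8)) + 80*E(-7) = (-72 - (2 - 8)) + 80*(5 - 7) = (-72 - 1*(-6)) + 80*(-2) = (-72 + 6) - 160 = -66 - 160 = -226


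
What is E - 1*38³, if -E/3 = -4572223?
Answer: 13661797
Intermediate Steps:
E = 13716669 (E = -3*(-4572223) = 13716669)
E - 1*38³ = 13716669 - 1*38³ = 13716669 - 1*54872 = 13716669 - 54872 = 13661797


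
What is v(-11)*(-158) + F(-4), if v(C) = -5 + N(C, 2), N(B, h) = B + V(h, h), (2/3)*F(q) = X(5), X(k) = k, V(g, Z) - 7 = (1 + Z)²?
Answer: 15/2 ≈ 7.5000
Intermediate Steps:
V(g, Z) = 7 + (1 + Z)²
F(q) = 15/2 (F(q) = (3/2)*5 = 15/2)
N(B, h) = 7 + B + (1 + h)² (N(B, h) = B + (7 + (1 + h)²) = 7 + B + (1 + h)²)
v(C) = 11 + C (v(C) = -5 + (7 + C + (1 + 2)²) = -5 + (7 + C + 3²) = -5 + (7 + C + 9) = -5 + (16 + C) = 11 + C)
v(-11)*(-158) + F(-4) = (11 - 11)*(-158) + 15/2 = 0*(-158) + 15/2 = 0 + 15/2 = 15/2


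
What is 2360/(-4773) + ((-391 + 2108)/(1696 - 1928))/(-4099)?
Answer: -2236089239/4538970264 ≈ -0.49264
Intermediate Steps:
2360/(-4773) + ((-391 + 2108)/(1696 - 1928))/(-4099) = 2360*(-1/4773) + (1717/(-232))*(-1/4099) = -2360/4773 + (1717*(-1/232))*(-1/4099) = -2360/4773 - 1717/232*(-1/4099) = -2360/4773 + 1717/950968 = -2236089239/4538970264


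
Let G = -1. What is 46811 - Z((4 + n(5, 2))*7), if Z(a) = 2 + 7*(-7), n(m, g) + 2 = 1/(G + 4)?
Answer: 46858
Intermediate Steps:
n(m, g) = -5/3 (n(m, g) = -2 + 1/(-1 + 4) = -2 + 1/3 = -5/3)
Z(a) = -47 (Z(a) = 2 - 49 = -47)
46811 - Z((4 + n(5, 2))*7) = 46811 - 1*(-47) = 46811 + 47 = 46858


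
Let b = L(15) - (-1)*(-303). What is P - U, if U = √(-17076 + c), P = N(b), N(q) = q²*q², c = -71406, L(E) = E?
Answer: 6879707136 - I*√88482 ≈ 6.8797e+9 - 297.46*I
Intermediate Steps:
b = -288 (b = 15 - (-1)*(-303) = 15 - 1*303 = 15 - 303 = -288)
N(q) = q⁴
P = 6879707136 (P = (-288)⁴ = 6879707136)
U = I*√88482 (U = √(-17076 - 71406) = √(-88482) = I*√88482 ≈ 297.46*I)
P - U = 6879707136 - I*√88482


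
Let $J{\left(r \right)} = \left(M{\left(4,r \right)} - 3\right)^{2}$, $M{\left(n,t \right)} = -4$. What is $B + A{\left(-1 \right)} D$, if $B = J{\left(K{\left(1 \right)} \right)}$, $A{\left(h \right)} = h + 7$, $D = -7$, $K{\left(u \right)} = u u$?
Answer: $7$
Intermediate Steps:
$K{\left(u \right)} = u^{2}$
$J{\left(r \right)} = 49$ ($J{\left(r \right)} = \left(-4 - 3\right)^{2} = \left(-7\right)^{2} = 49$)
$A{\left(h \right)} = 7 + h$
$B = 49$
$B + A{\left(-1 \right)} D = 49 + \left(7 - 1\right) \left(-7\right) = 49 + 6 \left(-7\right) = 49 - 42 = 7$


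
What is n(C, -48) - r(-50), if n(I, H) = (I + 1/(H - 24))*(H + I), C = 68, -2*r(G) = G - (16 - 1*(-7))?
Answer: 11909/9 ≈ 1323.2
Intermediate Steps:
r(G) = 23/2 - G/2 (r(G) = -(G - (16 - 1*(-7)))/2 = -(G - (16 + 7))/2 = -(G - 1*23)/2 = -(G - 23)/2 = -(-23 + G)/2 = 23/2 - G/2)
n(I, H) = (H + I)*(I + 1/(-24 + H)) (n(I, H) = (I + 1/(-24 + H))*(H + I) = (H + I)*(I + 1/(-24 + H)))
n(C, -48) - r(-50) = (-48 + 68 - 24*68² - 48*68² + 68*(-48)² - 24*(-48)*68)/(-24 - 48) - (23/2 - ½*(-50)) = (-48 + 68 - 24*4624 - 48*4624 + 68*2304 + 78336)/(-72) - (23/2 + 25) = -(-48 + 68 - 110976 - 221952 + 156672 + 78336)/72 - 1*73/2 = -1/72*(-97900) - 73/2 = 24475/18 - 73/2 = 11909/9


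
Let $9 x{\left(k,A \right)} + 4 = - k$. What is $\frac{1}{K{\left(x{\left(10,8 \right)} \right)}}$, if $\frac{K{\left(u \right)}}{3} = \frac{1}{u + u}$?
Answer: $- \frac{28}{27} \approx -1.037$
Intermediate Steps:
$x{\left(k,A \right)} = - \frac{4}{9} - \frac{k}{9}$ ($x{\left(k,A \right)} = - \frac{4}{9} + \frac{\left(-1\right) k}{9} = - \frac{4}{9} - \frac{k}{9}$)
$K{\left(u \right)} = \frac{3}{2 u}$ ($K{\left(u \right)} = \frac{3}{u + u} = \frac{3}{2 u}$)
$\frac{1}{K{\left(x{\left(10,8 \right)} \right)}} = \frac{1}{\frac{3}{2} \frac{1}{- \frac{4}{9} - \frac{10}{9}}} = \frac{1}{\frac{3}{2} \frac{1}{- \frac{14}{9}}} = \frac{1}{\frac{3}{2} \left(- \frac{9}{14}\right)} = \frac{1}{- \frac{27}{28}} = - \frac{28}{27}$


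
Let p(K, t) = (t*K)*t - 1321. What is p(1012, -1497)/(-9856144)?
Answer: -2267899787/9856144 ≈ -230.10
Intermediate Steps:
p(K, t) = -1321 + K*t**2 (p(K, t) = (K*t)*t - 1321 = K*t**2 - 1321 = -1321 + K*t**2)
p(1012, -1497)/(-9856144) = (-1321 + 1012*(-1497)**2)/(-9856144) = (-1321 + 1012*2241009)*(-1/9856144) = (-1321 + 2267901108)*(-1/9856144) = 2267899787*(-1/9856144) = -2267899787/9856144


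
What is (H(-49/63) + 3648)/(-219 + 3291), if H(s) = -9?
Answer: 1213/1024 ≈ 1.1846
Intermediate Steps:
(H(-49/63) + 3648)/(-219 + 3291) = (-9 + 3648)/(-219 + 3291) = 3639/3072 = 3639*(1/3072) = 1213/1024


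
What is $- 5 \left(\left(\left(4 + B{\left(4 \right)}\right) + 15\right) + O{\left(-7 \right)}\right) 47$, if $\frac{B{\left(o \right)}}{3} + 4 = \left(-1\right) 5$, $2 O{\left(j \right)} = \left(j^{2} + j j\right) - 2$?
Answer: $-9400$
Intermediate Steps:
$O{\left(j \right)} = -1 + j^{2}$ ($O{\left(j \right)} = \frac{\left(j^{2} + j j\right) - 2}{2} = \frac{\left(j^{2} + j^{2}\right) - 2}{2} = \frac{2 j^{2} - 2}{2} = \frac{-2 + 2 j^{2}}{2} = -1 + j^{2}$)
$B{\left(o \right)} = -27$ ($B{\left(o \right)} = -12 + 3 \left(\left(-1\right) 5\right) = -12 + 3 \left(-5\right) = -12 - 15 = -27$)
$- 5 \left(\left(\left(4 + B{\left(4 \right)}\right) + 15\right) + O{\left(-7 \right)}\right) 47 = - 5 \left(\left(\left(4 - 27\right) + 15\right) - \left(1 - \left(-7\right)^{2}\right)\right) 47 = - 5 \left(\left(-23 + 15\right) + \left(-1 + 49\right)\right) 47 = - 5 \left(-8 + 48\right) 47 = \left(-5\right) 40 \cdot 47 = \left(-200\right) 47 = -9400$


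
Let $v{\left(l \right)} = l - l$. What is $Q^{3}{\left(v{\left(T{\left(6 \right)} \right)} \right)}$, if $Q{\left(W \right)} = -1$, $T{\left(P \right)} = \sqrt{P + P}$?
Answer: $-1$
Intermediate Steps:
$T{\left(P \right)} = \sqrt{2} \sqrt{P}$ ($T{\left(P \right)} = \sqrt{2 P} = \sqrt{2} \sqrt{P}$)
$v{\left(l \right)} = 0$
$Q^{3}{\left(v{\left(T{\left(6 \right)} \right)} \right)} = \left(-1\right)^{3} = -1$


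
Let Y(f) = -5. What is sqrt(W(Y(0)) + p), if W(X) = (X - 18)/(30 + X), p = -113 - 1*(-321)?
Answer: sqrt(5177)/5 ≈ 14.390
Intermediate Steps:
p = 208 (p = -113 + 321 = 208)
W(X) = (-18 + X)/(30 + X)
sqrt(W(Y(0)) + p) = sqrt((-18 - 5)/(30 - 5) + 208) = sqrt(-23/25 + 208) = sqrt(5177/25) = sqrt(5177)/5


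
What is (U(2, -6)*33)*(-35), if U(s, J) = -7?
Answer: 8085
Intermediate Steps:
(U(2, -6)*33)*(-35) = -7*33*(-35) = -231*(-35) = 8085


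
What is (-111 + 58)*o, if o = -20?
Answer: 1060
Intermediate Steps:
(-111 + 58)*o = (-111 + 58)*(-20) = -53*(-20) = 1060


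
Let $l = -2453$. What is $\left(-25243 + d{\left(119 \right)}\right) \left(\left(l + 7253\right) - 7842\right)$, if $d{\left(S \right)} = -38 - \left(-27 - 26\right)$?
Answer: $76743576$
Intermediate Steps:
$d{\left(S \right)} = 15$ ($d{\left(S \right)} = -38 - \left(-27 - 26\right) = -38 - -53 = -38 + 53 = 15$)
$\left(-25243 + d{\left(119 \right)}\right) \left(\left(l + 7253\right) - 7842\right) = \left(-25243 + 15\right) \left(\left(-2453 + 7253\right) - 7842\right) = - 25228 \left(4800 - 7842\right) = \left(-25228\right) \left(-3042\right) = 76743576$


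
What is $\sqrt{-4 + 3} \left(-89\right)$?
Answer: $- 89 i \approx - 89.0 i$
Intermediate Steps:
$\sqrt{-4 + 3} \left(-89\right) = \sqrt{-1} \left(-89\right) = i \left(-89\right) = - 89 i$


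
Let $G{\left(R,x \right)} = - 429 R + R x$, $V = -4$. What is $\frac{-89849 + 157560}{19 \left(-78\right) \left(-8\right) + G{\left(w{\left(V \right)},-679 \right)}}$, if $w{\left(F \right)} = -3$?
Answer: $\frac{67711}{15180} \approx 4.4605$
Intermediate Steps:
$\frac{-89849 + 157560}{19 \left(-78\right) \left(-8\right) + G{\left(w{\left(V \right)},-679 \right)}} = \frac{-89849 + 157560}{19 \left(-78\right) \left(-8\right) - 3 \left(-429 - 679\right)} = \frac{67711}{\left(-1482\right) \left(-8\right) - -3324} = \frac{67711}{11856 + 3324} = \frac{67711}{15180}$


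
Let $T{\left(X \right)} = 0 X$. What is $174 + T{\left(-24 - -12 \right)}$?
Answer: $174$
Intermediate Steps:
$T{\left(X \right)} = 0$
$174 + T{\left(-24 - -12 \right)} = 174 + 0 = 174$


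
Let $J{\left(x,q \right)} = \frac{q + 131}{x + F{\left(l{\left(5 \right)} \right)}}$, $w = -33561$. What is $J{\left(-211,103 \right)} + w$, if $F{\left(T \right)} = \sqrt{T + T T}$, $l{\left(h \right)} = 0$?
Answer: $- \frac{7081605}{211} \approx -33562.0$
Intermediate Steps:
$F{\left(T \right)} = \sqrt{T + T^{2}}$
$J{\left(x,q \right)} = \frac{131 + q}{x}$ ($J{\left(x,q \right)} = \frac{q + 131}{x + \sqrt{0 \left(1 + 0\right)}} = \frac{131 + q}{x + \sqrt{0 \cdot 1}} = \frac{131 + q}{x + \sqrt{0}} = \frac{131 + q}{x + 0} = \frac{131 + q}{x}$)
$J{\left(-211,103 \right)} + w = \frac{131 + 103}{-211} - 33561 = \left(- \frac{1}{211}\right) 234 - 33561 = - \frac{234}{211} - 33561 = - \frac{7081605}{211}$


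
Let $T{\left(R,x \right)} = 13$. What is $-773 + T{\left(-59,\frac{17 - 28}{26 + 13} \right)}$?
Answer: $-760$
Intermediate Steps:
$-773 + T{\left(-59,\frac{17 - 28}{26 + 13} \right)} = -773 + 13 = -760$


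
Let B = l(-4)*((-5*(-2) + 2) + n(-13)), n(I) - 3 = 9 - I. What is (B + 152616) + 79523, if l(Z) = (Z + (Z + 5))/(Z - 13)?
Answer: 3946474/17 ≈ 2.3215e+5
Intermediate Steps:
l(Z) = (5 + 2*Z)/(-13 + Z) (l(Z) = (Z + (5 + Z))/(-13 + Z) = (5 + 2*Z)/(-13 + Z))
n(I) = 12 - I (n(I) = 3 + (9 - I) = 12 - I)
B = 111/17 (B = ((5 + 2*(-4))/(-13 - 4))*((-5*(-2) + 2) + (12 - 1*(-13))) = ((5 - 8)/(-17))*((10 + 2) + (12 + 13)) = (-1/17*(-3))*(12 + 25) = (3/17)*37 = 111/17 ≈ 6.5294)
(B + 152616) + 79523 = (111/17 + 152616) + 79523 = 2594583/17 + 79523 = 3946474/17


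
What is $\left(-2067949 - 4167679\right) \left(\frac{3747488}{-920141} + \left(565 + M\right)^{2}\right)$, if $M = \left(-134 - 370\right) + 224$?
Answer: $- \frac{466017820547583836}{920141} \approx -5.0646 \cdot 10^{11}$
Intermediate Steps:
$M = -280$ ($M = -504 + 224 = -280$)
$\left(-2067949 - 4167679\right) \left(\frac{3747488}{-920141} + \left(565 + M\right)^{2}\right) = \left(-2067949 - 4167679\right) \left(\frac{3747488}{-920141} + \left(565 - 280\right)^{2}\right) = - 6235628 \left(3747488 \left(- \frac{1}{920141}\right) + 285^{2}\right) = - 6235628 \left(- \frac{3747488}{920141} + 81225\right) = \left(-6235628\right) \frac{74734705237}{920141} = - \frac{466017820547583836}{920141}$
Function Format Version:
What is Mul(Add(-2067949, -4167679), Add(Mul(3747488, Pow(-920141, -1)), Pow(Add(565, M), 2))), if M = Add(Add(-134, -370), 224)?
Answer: Rational(-466017820547583836, 920141) ≈ -5.0646e+11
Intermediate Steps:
M = -280 (M = Add(-504, 224) = -280)
Mul(Add(-2067949, -4167679), Add(Mul(3747488, Pow(-920141, -1)), Pow(Add(565, M), 2))) = Mul(Add(-2067949, -4167679), Add(Mul(3747488, Pow(-920141, -1)), Pow(Add(565, -280), 2))) = Mul(-6235628, Add(Mul(3747488, Rational(-1, 920141)), Pow(285, 2))) = Mul(-6235628, Add(Rational(-3747488, 920141), 81225)) = Mul(-6235628, Rational(74734705237, 920141)) = Rational(-466017820547583836, 920141)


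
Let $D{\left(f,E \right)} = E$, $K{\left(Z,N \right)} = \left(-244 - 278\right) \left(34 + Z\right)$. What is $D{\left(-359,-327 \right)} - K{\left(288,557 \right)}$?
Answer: $167757$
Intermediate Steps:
$K{\left(Z,N \right)} = -17748 - 522 Z$ ($K{\left(Z,N \right)} = - 522 \left(34 + Z\right) = -17748 - 522 Z$)
$D{\left(-359,-327 \right)} - K{\left(288,557 \right)} = -327 - \left(-17748 - 150336\right) = -327 - -168084 = -327 + 168084 = 167757$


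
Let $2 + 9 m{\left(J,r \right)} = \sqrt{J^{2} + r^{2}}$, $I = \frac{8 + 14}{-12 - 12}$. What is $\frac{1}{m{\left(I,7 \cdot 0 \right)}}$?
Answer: $- \frac{108}{13} \approx -8.3077$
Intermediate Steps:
$I = - \frac{11}{12}$ ($I = \frac{22}{-24} = 22 \left(- \frac{1}{24}\right) = - \frac{11}{12} \approx -0.91667$)
$m{\left(J,r \right)} = - \frac{2}{9} + \frac{\sqrt{J^{2} + r^{2}}}{9}$
$\frac{1}{m{\left(I,7 \cdot 0 \right)}} = \frac{1}{- \frac{2}{9} + \frac{\sqrt{\left(- \frac{11}{12}\right)^{2} + \left(7 \cdot 0\right)^{2}}}{9}} = \frac{1}{- \frac{2}{9} + \frac{\sqrt{\frac{121}{144} + 0^{2}}}{9}} = \frac{1}{- \frac{2}{9} + \frac{\sqrt{\frac{121}{144} + 0}}{9}} = \frac{1}{- \frac{2}{9} + \frac{\sqrt{\frac{121}{144}}}{9}} = \frac{1}{- \frac{2}{9} + \frac{1}{9} \cdot \frac{11}{12}} = \frac{1}{- \frac{2}{9} + \frac{11}{108}} = \frac{1}{- \frac{13}{108}} = - \frac{108}{13}$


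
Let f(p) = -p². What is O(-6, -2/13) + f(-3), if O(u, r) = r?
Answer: -119/13 ≈ -9.1538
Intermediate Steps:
O(-6, -2/13) + f(-3) = -2/13 - 1*(-3)² = -2*1/13 - 1*9 = -2/13 - 9 = -119/13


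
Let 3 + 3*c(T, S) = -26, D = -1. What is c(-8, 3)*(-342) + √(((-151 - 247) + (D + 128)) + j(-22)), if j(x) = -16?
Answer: 3306 + I*√287 ≈ 3306.0 + 16.941*I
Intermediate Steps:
c(T, S) = -29/3 (c(T, S) = -1 + (⅓)*(-26) = -1 - 26/3 = -29/3)
c(-8, 3)*(-342) + √(((-151 - 247) + (D + 128)) + j(-22)) = -29/3*(-342) + √(((-151 - 247) + (-1 + 128)) - 16) = 3306 + √((-398 + 127) - 16) = 3306 + √(-271 - 16) = 3306 + √(-287) = 3306 + I*√287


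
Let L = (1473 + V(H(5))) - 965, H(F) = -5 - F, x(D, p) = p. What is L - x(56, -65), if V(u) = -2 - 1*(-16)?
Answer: 587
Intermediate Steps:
V(u) = 14 (V(u) = -2 + 16 = 14)
L = 522 (L = (1473 + 14) - 965 = 1487 - 965 = 522)
L - x(56, -65) = 522 - 1*(-65) = 522 + 65 = 587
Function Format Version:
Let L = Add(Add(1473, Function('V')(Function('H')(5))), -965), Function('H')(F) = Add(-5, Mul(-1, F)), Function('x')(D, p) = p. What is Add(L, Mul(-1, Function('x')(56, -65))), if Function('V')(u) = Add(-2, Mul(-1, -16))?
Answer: 587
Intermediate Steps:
Function('V')(u) = 14 (Function('V')(u) = Add(-2, 16) = 14)
L = 522 (L = Add(Add(1473, 14), -965) = Add(1487, -965) = 522)
Add(L, Mul(-1, Function('x')(56, -65))) = Add(522, Mul(-1, -65)) = Add(522, 65) = 587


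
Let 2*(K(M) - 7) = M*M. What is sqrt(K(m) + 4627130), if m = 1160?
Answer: sqrt(5299937) ≈ 2302.2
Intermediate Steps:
K(M) = 7 + M**2/2 (K(M) = 7 + (M*M)/2 = 7 + M**2/2)
sqrt(K(m) + 4627130) = sqrt((7 + (1/2)*1160**2) + 4627130) = sqrt((7 + (1/2)*1345600) + 4627130) = sqrt((7 + 672800) + 4627130) = sqrt(672807 + 4627130) = sqrt(5299937)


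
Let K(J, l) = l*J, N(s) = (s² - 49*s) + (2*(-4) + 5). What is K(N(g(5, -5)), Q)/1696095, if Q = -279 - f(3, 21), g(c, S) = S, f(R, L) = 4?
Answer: -25187/565365 ≈ -0.044550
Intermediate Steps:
Q = -283 (Q = -279 - 1*4 = -279 - 4 = -283)
N(s) = -3 + s² - 49*s (N(s) = (s² - 49*s) + (-8 + 5) = (s² - 49*s) - 3 = -3 + s² - 49*s)
K(J, l) = J*l
K(N(g(5, -5)), Q)/1696095 = ((-3 + (-5)² - 49*(-5))*(-283))/1696095 = ((-3 + 25 + 245)*(-283))*(1/1696095) = (267*(-283))*(1/1696095) = -75561*1/1696095 = -25187/565365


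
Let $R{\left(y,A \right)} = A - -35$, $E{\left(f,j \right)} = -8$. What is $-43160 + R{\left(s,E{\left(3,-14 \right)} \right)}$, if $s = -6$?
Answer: $-43133$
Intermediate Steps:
$R{\left(y,A \right)} = 35 + A$ ($R{\left(y,A \right)} = A + 35 = 35 + A$)
$-43160 + R{\left(s,E{\left(3,-14 \right)} \right)} = -43160 + \left(35 - 8\right) = -43160 + 27 = -43133$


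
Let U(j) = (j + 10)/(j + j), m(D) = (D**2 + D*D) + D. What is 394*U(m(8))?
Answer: 14381/68 ≈ 211.49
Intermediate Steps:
m(D) = D + 2*D**2 (m(D) = (D**2 + D**2) + D = 2*D**2 + D = D + 2*D**2)
U(j) = (10 + j)/(2*j) (U(j) = (10 + j)/((2*j)) = (10 + j)*(1/(2*j)) = (10 + j)/(2*j))
394*U(m(8)) = 394*((10 + 8*(1 + 2*8))/(2*((8*(1 + 2*8))))) = 394*((10 + 8*(1 + 16))/(2*((8*(1 + 16))))) = 394*((10 + 8*17)/(2*((8*17)))) = 394*((1/2)*(10 + 136)/136) = 394*((1/2)*(1/136)*146) = 394*(73/136) = 14381/68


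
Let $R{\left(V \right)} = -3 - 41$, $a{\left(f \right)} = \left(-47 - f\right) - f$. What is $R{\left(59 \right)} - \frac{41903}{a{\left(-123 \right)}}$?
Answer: $- \frac{50659}{199} \approx -254.57$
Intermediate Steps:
$a{\left(f \right)} = -47 - 2 f$
$R{\left(V \right)} = -44$
$R{\left(59 \right)} - \frac{41903}{a{\left(-123 \right)}} = -44 - \frac{41903}{-47 - -246} = -44 - \frac{41903}{-47 + 246} = -44 - \frac{41903}{199} = - \frac{50659}{199}$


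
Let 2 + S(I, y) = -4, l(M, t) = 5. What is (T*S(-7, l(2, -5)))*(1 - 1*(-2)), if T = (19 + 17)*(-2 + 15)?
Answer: -8424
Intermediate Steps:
T = 468 (T = 36*13 = 468)
S(I, y) = -6 (S(I, y) = -2 - 4 = -6)
(T*S(-7, l(2, -5)))*(1 - 1*(-2)) = (468*(-6))*(1 - 1*(-2)) = -2808*(1 + 2) = -2808*3 = -8424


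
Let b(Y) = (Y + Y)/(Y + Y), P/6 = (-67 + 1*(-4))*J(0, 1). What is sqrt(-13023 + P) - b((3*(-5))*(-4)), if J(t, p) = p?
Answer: -1 + I*sqrt(13449) ≈ -1.0 + 115.97*I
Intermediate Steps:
P = -426 (P = 6*((-67 + 1*(-4))*1) = 6*((-67 - 4)*1) = 6*(-71*1) = 6*(-71) = -426)
b(Y) = 1 (b(Y) = (2*Y)/((2*Y)) = (2*Y)*(1/(2*Y)) = 1)
sqrt(-13023 + P) - b((3*(-5))*(-4)) = sqrt(-13023 - 426) - 1*1 = sqrt(-13449) - 1 = I*sqrt(13449) - 1 = -1 + I*sqrt(13449)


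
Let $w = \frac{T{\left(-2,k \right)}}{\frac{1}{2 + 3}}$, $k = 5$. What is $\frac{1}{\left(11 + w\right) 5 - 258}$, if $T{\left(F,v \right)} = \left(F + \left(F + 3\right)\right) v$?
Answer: $- \frac{1}{328} \approx -0.0030488$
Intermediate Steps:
$T{\left(F,v \right)} = v \left(3 + 2 F\right)$ ($T{\left(F,v \right)} = \left(F + \left(3 + F\right)\right) v = \left(3 + 2 F\right) v = v \left(3 + 2 F\right)$)
$w = -25$ ($w = \frac{5 \left(3 + 2 \left(-2\right)\right)}{\frac{1}{2 + 3}} = \frac{5 \left(3 - 4\right)}{\frac{1}{5}} = 5 \left(-1\right) \frac{1}{\frac{1}{5}} = \left(-5\right) 5 = -25$)
$\frac{1}{\left(11 + w\right) 5 - 258} = \frac{1}{\left(11 - 25\right) 5 - 258} = \frac{1}{\left(-14\right) 5 - 258} = \frac{1}{-70 - 258} = \frac{1}{-328} = - \frac{1}{328}$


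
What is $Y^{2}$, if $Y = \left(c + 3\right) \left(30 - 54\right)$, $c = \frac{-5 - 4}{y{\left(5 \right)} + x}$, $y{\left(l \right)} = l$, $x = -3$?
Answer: $1296$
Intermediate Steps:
$c = - \frac{9}{2}$ ($c = \frac{-5 - 4}{5 - 3} = - \frac{9}{2} \approx -4.5$)
$Y = 36$ ($Y = \left(- \frac{9}{2} + 3\right) \left(30 - 54\right) = \left(- \frac{3}{2}\right) \left(-24\right) = 36$)
$Y^{2} = 36^{2} = 1296$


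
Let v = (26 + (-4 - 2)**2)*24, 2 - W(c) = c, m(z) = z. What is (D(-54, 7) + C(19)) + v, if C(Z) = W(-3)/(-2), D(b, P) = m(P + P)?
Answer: 2999/2 ≈ 1499.5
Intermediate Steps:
D(b, P) = 2*P (D(b, P) = P + P = 2*P)
W(c) = 2 - c
C(Z) = -5/2 (C(Z) = (2 - 1*(-3))/(-2) = (2 + 3)*(-1/2) = 5*(-1/2) = -5/2)
v = 1488 (v = (26 + (-6)**2)*24 = (26 + 36)*24 = 62*24 = 1488)
(D(-54, 7) + C(19)) + v = (2*7 - 5/2) + 1488 = (14 - 5/2) + 1488 = 23/2 + 1488 = 2999/2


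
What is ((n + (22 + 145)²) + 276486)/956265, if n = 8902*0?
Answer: 60875/191253 ≈ 0.31830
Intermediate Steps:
n = 0
((n + (22 + 145)²) + 276486)/956265 = ((0 + (22 + 145)²) + 276486)/956265 = ((0 + 167²) + 276486)*(1/956265) = ((0 + 27889) + 276486)*(1/956265) = (27889 + 276486)*(1/956265) = 304375*(1/956265) = 60875/191253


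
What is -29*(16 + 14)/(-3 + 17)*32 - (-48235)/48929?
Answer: -680754035/342503 ≈ -1987.6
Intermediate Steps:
-29*(16 + 14)/(-3 + 17)*32 - (-48235)/48929 = -870/14*32 - (-48235)/48929 = -870/14*32 - 1*(-48235/48929) = -29*15/7*32 + 48235/48929 = -435/7*32 + 48235/48929 = -13920/7 + 48235/48929 = -680754035/342503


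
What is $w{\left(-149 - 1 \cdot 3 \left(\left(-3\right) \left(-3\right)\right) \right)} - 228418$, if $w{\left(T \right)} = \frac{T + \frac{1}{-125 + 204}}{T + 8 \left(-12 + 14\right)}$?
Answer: $- \frac{2887189617}{12640} \approx -2.2842 \cdot 10^{5}$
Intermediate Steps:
$w{\left(T \right)} = \frac{\frac{1}{79} + T}{16 + T}$ ($w{\left(T \right)} = \frac{T + \frac{1}{79}}{T + 8 \cdot 2} = \frac{T + \frac{1}{79}}{T + 16} = \frac{\frac{1}{79} + T}{16 + T}$)
$w{\left(-149 - 1 \cdot 3 \left(\left(-3\right) \left(-3\right)\right) \right)} - 228418 = \frac{\frac{1}{79} - \left(149 + 1 \cdot 3 \left(\left(-3\right) \left(-3\right)\right)\right)}{16 - \left(149 + 1 \cdot 3 \left(\left(-3\right) \left(-3\right)\right)\right)} - 228418 = \frac{\frac{1}{79} - \left(149 + 3 \cdot 9\right)}{16 - \left(149 + 3 \cdot 9\right)} - 228418 = \frac{\frac{1}{79} - 176}{16 - 176} - 228418 = \frac{1}{-160} \left(- \frac{13903}{79}\right) - 228418 = \left(- \frac{1}{160}\right) \left(- \frac{13903}{79}\right) - 228418 = \frac{13903}{12640} - 228418 = - \frac{2887189617}{12640}$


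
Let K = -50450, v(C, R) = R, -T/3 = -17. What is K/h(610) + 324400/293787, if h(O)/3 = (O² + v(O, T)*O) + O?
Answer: 12605868995/11863706634 ≈ 1.0626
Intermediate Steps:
T = 51 (T = -3*(-17) = 51)
h(O) = 3*O² + 156*O (h(O) = 3*((O² + 51*O) + O) = 3*(O² + 52*O) = 3*O² + 156*O)
K/h(610) + 324400/293787 = -50450*1/(1830*(52 + 610)) + 324400/293787 = -50450/(3*610*662) + 324400*(1/293787) = -50450/1211460 + 324400/293787 = -50450*1/1211460 + 324400/293787 = -5045/121146 + 324400/293787 = 12605868995/11863706634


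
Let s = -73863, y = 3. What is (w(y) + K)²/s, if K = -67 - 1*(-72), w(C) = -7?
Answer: -4/73863 ≈ -5.4154e-5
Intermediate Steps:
K = 5 (K = -67 + 72 = 5)
(w(y) + K)²/s = (-7 + 5)²/(-73863) = (-2)²*(-1/73863) = 4*(-1/73863) = -4/73863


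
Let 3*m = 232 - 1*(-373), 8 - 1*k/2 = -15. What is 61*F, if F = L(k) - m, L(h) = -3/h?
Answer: -1698179/138 ≈ -12306.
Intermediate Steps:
k = 46 (k = 16 - 2*(-15) = 16 + 30 = 46)
m = 605/3 (m = (232 - 1*(-373))/3 = (232 + 373)/3 = (⅓)*605 = 605/3 ≈ 201.67)
F = -27839/138 (F = -3/46 - 1*605/3 = -3*1/46 - 605/3 = -3/46 - 605/3 = -27839/138 ≈ -201.73)
61*F = 61*(-27839/138) = -1698179/138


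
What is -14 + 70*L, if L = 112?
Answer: 7826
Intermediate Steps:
-14 + 70*L = -14 + 70*112 = -14 + 7840 = 7826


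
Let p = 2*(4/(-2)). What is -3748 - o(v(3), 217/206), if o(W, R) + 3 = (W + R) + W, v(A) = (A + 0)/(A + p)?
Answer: -770451/206 ≈ -3740.1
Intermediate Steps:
p = -4 (p = 2*(4*(-½)) = 2*(-2) = -4)
v(A) = A/(-4 + A) (v(A) = (A + 0)/(A - 4) = A/(-4 + A))
o(W, R) = -3 + R + 2*W (o(W, R) = -3 + ((W + R) + W) = -3 + ((R + W) + W) = -3 + (R + 2*W) = -3 + R + 2*W)
-3748 - o(v(3), 217/206) = -3748 - (-3 + 217/206 + 2*(3/(-4 + 3))) = -3748 - (-3 + 217*(1/206) + 2*(3/(-1))) = -3748 - (-3 + 217/206 + 2*(3*(-1))) = -3748 - (-3 + 217/206 + 2*(-3)) = -3748 - (-3 + 217/206 - 6) = -3748 - 1*(-1637/206) = -3748 + 1637/206 = -770451/206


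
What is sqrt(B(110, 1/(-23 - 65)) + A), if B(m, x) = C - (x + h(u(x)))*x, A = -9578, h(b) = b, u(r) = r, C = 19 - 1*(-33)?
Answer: 3*I*sqrt(8196594)/88 ≈ 97.601*I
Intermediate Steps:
C = 52 (C = 19 + 33 = 52)
B(m, x) = 52 - 2*x**2 (B(m, x) = 52 - (x + x)*x = 52 - 2*x*x = 52 - 2*x**2)
sqrt(B(110, 1/(-23 - 65)) + A) = sqrt((52 - 2/(-23 - 65)**2) - 9578) = sqrt((52 - 2*(1/(-88))**2) - 9578) = sqrt((52 - 2*(-1/88)**2) - 9578) = sqrt((52 - 2*1/7744) - 9578) = sqrt((52 - 1/3872) - 9578) = sqrt(201343/3872 - 9578) = sqrt(-36884673/3872) = 3*I*sqrt(8196594)/88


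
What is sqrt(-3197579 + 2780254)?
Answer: 5*I*sqrt(16693) ≈ 646.01*I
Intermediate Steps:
sqrt(-3197579 + 2780254) = sqrt(-417325) = 5*I*sqrt(16693)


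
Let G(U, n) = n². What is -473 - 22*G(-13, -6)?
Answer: -1265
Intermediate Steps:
-473 - 22*G(-13, -6) = -473 - 22*(-6)² = -473 - 22*36 = -473 - 792 = -1265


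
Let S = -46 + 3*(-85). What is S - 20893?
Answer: -21194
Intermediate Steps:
S = -301 (S = -46 - 255 = -301)
S - 20893 = -301 - 20893 = -21194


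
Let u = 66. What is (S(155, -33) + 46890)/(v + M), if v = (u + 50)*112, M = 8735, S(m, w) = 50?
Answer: 46940/21727 ≈ 2.1604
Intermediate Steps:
v = 12992 (v = (66 + 50)*112 = 116*112 = 12992)
(S(155, -33) + 46890)/(v + M) = (50 + 46890)/(12992 + 8735) = 46940/21727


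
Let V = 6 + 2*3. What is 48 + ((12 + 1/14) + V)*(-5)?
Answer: -1013/14 ≈ -72.357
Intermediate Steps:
V = 12 (V = 6 + 6 = 12)
48 + ((12 + 1/14) + V)*(-5) = 48 + ((12 + 1/14) + 12)*(-5) = 48 + (169/14 + 12)*(-5) = 48 + (337/14)*(-5) = 48 - 1685/14 = -1013/14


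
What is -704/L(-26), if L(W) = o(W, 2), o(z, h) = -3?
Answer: 704/3 ≈ 234.67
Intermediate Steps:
L(W) = -3
-704/L(-26) = -704/(-3) = -704*(-1/3) = 704/3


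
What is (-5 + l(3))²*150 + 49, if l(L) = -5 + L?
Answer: 7399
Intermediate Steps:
(-5 + l(3))²*150 + 49 = (-5 + (-5 + 3))²*150 + 49 = (-5 - 2)²*150 + 49 = (-7)²*150 + 49 = 49*150 + 49 = 7350 + 49 = 7399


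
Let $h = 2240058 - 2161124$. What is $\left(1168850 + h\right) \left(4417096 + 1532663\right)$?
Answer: $7424014084056$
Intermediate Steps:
$h = 78934$
$\left(1168850 + h\right) \left(4417096 + 1532663\right) = \left(1168850 + 78934\right) \left(4417096 + 1532663\right) = 1247784 \cdot 5949759 = 7424014084056$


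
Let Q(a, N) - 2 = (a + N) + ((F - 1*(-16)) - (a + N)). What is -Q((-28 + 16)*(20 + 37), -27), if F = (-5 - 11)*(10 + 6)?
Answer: 238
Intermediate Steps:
F = -256 (F = -16*16 = -256)
Q(a, N) = -238 (Q(a, N) = 2 + ((a + N) + ((-256 - 1*(-16)) - (a + N))) = 2 + ((N + a) + ((-256 + 16) - (N + a))) = 2 + ((N + a) + (-240 + (-N - a))) = 2 + ((N + a) + (-240 - N - a)) = 2 - 240 = -238)
-Q((-28 + 16)*(20 + 37), -27) = -1*(-238) = 238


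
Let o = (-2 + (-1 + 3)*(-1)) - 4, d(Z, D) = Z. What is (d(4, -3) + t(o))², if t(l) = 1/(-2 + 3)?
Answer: 25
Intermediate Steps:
o = -8 (o = (-2 + 2*(-1)) - 4 = (-2 - 2) - 4 = -4 - 4 = -8)
t(l) = 1 (t(l) = 1/1 = 1)
(d(4, -3) + t(o))² = (4 + 1)² = 5² = 25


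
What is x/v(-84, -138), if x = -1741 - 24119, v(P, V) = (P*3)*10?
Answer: 431/42 ≈ 10.262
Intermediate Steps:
v(P, V) = 30*P (v(P, V) = (3*P)*10 = 30*P)
x = -25860
x/v(-84, -138) = -25860/(30*(-84)) = -25860/(-2520) = -25860*(-1/2520) = 431/42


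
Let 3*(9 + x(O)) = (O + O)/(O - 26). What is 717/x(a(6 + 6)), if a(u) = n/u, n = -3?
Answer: -225855/2833 ≈ -79.723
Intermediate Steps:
a(u) = -3/u
x(O) = -9 + 2*O/(3*(-26 + O)) (x(O) = -9 + ((O + O)/(O - 26))/3 = -9 + ((2*O)/(-26 + O))/3 = -9 + (2*O/(-26 + O))/3 = -9 + 2*O/(3*(-26 + O)))
717/x(a(6 + 6)) = 717/(((702 - (-75)/(6 + 6))/(3*(-26 - 3/(6 + 6))))) = 717/(((702 - (-75)/12)/(3*(-26 - 3/12)))) = 717/(((702 - (-75)/12)/(3*(-26 - 3*1/12)))) = 717/(((702 - 25*(-¼))/(3*(-26 - ¼)))) = 717/(((702 + 25/4)/(3*(-105/4)))) = 717/(((⅓)*(-4/105)*(2833/4))) = 717/(-2833/315) = 717*(-315/2833) = -225855/2833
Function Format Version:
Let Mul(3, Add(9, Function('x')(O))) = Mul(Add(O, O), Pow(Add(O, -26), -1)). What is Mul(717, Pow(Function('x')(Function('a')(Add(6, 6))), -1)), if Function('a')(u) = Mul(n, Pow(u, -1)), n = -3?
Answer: Rational(-225855, 2833) ≈ -79.723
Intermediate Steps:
Function('a')(u) = Mul(-3, Pow(u, -1))
Function('x')(O) = Add(-9, Mul(Rational(2, 3), O, Pow(Add(-26, O), -1))) (Function('x')(O) = Add(-9, Mul(Rational(1, 3), Mul(Add(O, O), Pow(Add(O, -26), -1)))) = Add(-9, Mul(Rational(1, 3), Mul(Mul(2, O), Pow(Add(-26, O), -1)))) = Add(-9, Mul(Rational(1, 3), Mul(2, O, Pow(Add(-26, O), -1)))) = Add(-9, Mul(Rational(2, 3), O, Pow(Add(-26, O), -1))))
Mul(717, Pow(Function('x')(Function('a')(Add(6, 6))), -1)) = Mul(717, Pow(Mul(Rational(1, 3), Pow(Add(-26, Mul(-3, Pow(Add(6, 6), -1))), -1), Add(702, Mul(-25, Mul(-3, Pow(Add(6, 6), -1))))), -1)) = Mul(717, Pow(Mul(Rational(1, 3), Pow(Add(-26, Mul(-3, Pow(12, -1))), -1), Add(702, Mul(-25, Mul(-3, Pow(12, -1))))), -1)) = Mul(717, Pow(Mul(Rational(1, 3), Pow(Add(-26, Mul(-3, Rational(1, 12))), -1), Add(702, Mul(-25, Mul(-3, Rational(1, 12))))), -1)) = Mul(717, Pow(Mul(Rational(1, 3), Pow(Add(-26, Rational(-1, 4)), -1), Add(702, Mul(-25, Rational(-1, 4)))), -1)) = Mul(717, Pow(Mul(Rational(1, 3), Pow(Rational(-105, 4), -1), Add(702, Rational(25, 4))), -1)) = Mul(717, Pow(Mul(Rational(1, 3), Rational(-4, 105), Rational(2833, 4)), -1)) = Mul(717, Pow(Rational(-2833, 315), -1)) = Mul(717, Rational(-315, 2833)) = Rational(-225855, 2833)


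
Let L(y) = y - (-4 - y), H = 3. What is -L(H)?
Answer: -10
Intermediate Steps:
L(y) = 4 + 2*y (L(y) = y + (4 + y) = 4 + 2*y)
-L(H) = -(4 + 2*3) = -(4 + 6) = -1*10 = -10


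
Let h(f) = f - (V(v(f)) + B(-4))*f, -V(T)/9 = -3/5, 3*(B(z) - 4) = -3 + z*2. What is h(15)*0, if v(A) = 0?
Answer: 0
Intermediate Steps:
B(z) = 3 + 2*z/3 (B(z) = 4 + (-3 + z*2)/3 = 4 + (-3 + 2*z)/3 = 4 + (-1 + 2*z/3) = 3 + 2*z/3)
V(T) = 27/5 (V(T) = -(-27)/5 = -9*(-⅗) = 27/5)
h(f) = -71*f/15 (h(f) = f - (27/5 + (3 + (⅔)*(-4)))*f = f - (27/5 + (3 - 8/3))*f = f - (27/5 + ⅓)*f = f - 86*f/15 = -71*f/15)
h(15)*0 = -71/15*15*0 = -71*0 = 0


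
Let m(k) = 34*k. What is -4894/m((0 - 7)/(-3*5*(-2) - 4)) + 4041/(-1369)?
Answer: 86617639/162911 ≈ 531.69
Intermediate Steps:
-4894/m((0 - 7)/(-3*5*(-2) - 4)) + 4041/(-1369) = -4894*(-3*5*(-2) - 4)/(34*(0 - 7)) + 4041/(-1369) = -4894/(34*(-7/(-15*(-2) - 4))) + 4041*(-1/1369) = -4894/(34*(-7/(30 - 4))) - 4041/1369 = -4894/(34*(-7/26)) - 4041/1369 = -4894/(-119/13) - 4041/1369 = -4894*(-13/119) - 4041/1369 = 63622/119 - 4041/1369 = 86617639/162911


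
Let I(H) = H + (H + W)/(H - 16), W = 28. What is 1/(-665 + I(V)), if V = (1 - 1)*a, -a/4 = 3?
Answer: -4/2667 ≈ -0.0014998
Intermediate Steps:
a = -12 (a = -4*3 = -12)
V = 0 (V = (1 - 1)*(-12) = 0*(-12) = 0)
I(H) = H + (28 + H)/(-16 + H) (I(H) = H + (H + 28)/(H - 16) = H + (28 + H)/(-16 + H))
1/(-665 + I(V)) = 1/(-665 + (28 + 0² - 15*0)/(-16 + 0)) = 1/(-665 + (28 + 0 + 0)/(-16)) = 1/(-665 - 1/16*28) = 1/(-665 - 7/4) = 1/(-2667/4) = -4/2667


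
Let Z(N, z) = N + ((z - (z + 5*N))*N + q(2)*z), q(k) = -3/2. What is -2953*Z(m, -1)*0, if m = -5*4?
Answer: 0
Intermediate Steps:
q(k) = -3/2 (q(k) = -3*½ = -3/2)
m = -20
Z(N, z) = N - 5*N² - 3*z/2 (Z(N, z) = N + ((z - (z + 5*N))*N - 3*z/2) = N + ((z + (-z - 5*N))*N - 3*z/2) = N + ((-5*N)*N - 3*z/2) = N + (-5*N² - 3*z/2) = N - 5*N² - 3*z/2)
-2953*Z(m, -1)*0 = -2953*(-20 - 5*(-20)² - 3/2*(-1))*0 = -2953*(-20 - 5*400 + 3/2)*0 = -2953*(-20 - 2000 + 3/2)*0 = -(-11921261)*0/2 = -2953*0 = 0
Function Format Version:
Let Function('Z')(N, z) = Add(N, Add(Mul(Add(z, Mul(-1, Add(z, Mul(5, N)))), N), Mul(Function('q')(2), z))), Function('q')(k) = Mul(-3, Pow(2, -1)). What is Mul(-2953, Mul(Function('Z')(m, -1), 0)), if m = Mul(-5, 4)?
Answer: 0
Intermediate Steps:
Function('q')(k) = Rational(-3, 2) (Function('q')(k) = Mul(-3, Rational(1, 2)) = Rational(-3, 2))
m = -20
Function('Z')(N, z) = Add(N, Mul(-5, Pow(N, 2)), Mul(Rational(-3, 2), z)) (Function('Z')(N, z) = Add(N, Add(Mul(Add(z, Mul(-1, Add(z, Mul(5, N)))), N), Mul(Rational(-3, 2), z))) = Add(N, Add(Mul(Add(z, Add(Mul(-1, z), Mul(-5, N))), N), Mul(Rational(-3, 2), z))) = Add(N, Add(Mul(Mul(-5, N), N), Mul(Rational(-3, 2), z))) = Add(N, Add(Mul(-5, Pow(N, 2)), Mul(Rational(-3, 2), z))) = Add(N, Mul(-5, Pow(N, 2)), Mul(Rational(-3, 2), z)))
Mul(-2953, Mul(Function('Z')(m, -1), 0)) = Mul(-2953, Mul(Add(-20, Mul(-5, Pow(-20, 2)), Mul(Rational(-3, 2), -1)), 0)) = Mul(-2953, Mul(Add(-20, Mul(-5, 400), Rational(3, 2)), 0)) = Mul(-2953, Mul(Add(-20, -2000, Rational(3, 2)), 0)) = Mul(-2953, Mul(Rational(-4037, 2), 0)) = Mul(-2953, 0) = 0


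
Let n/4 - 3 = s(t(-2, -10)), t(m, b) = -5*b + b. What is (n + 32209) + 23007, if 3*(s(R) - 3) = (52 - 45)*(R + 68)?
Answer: 56248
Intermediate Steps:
t(m, b) = -4*b
s(R) = 485/3 + 7*R/3 (s(R) = 3 + ((52 - 45)*(R + 68))/3 = 3 + (7*(68 + R))/3 = 3 + (476 + 7*R)/3 = 3 + (476/3 + 7*R/3) = 485/3 + 7*R/3)
n = 1032 (n = 12 + 4*(485/3 + 7*(-4*(-10))/3) = 12 + 4*(485/3 + (7/3)*40) = 12 + 4*(485/3 + 280/3) = 12 + 4*255 = 12 + 1020 = 1032)
(n + 32209) + 23007 = (1032 + 32209) + 23007 = 33241 + 23007 = 56248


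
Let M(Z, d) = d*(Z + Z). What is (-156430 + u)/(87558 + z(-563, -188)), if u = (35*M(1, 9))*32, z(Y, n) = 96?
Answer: -68135/43827 ≈ -1.5546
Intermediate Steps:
M(Z, d) = 2*Z*d (M(Z, d) = d*(2*Z) = 2*Z*d)
u = 20160 (u = (35*(2*1*9))*32 = (35*18)*32 = 630*32 = 20160)
(-156430 + u)/(87558 + z(-563, -188)) = (-156430 + 20160)/(87558 + 96) = -136270/87654 = -136270*1/87654 = -68135/43827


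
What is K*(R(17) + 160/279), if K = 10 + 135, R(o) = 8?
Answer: 346840/279 ≈ 1243.2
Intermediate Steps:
K = 145
K*(R(17) + 160/279) = 145*(8 + 160/279) = 145*(2392/279) = 346840/279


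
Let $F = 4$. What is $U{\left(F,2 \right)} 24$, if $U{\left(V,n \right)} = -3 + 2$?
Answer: $-24$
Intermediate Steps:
$U{\left(V,n \right)} = -1$
$U{\left(F,2 \right)} 24 = \left(-1\right) 24 = -24$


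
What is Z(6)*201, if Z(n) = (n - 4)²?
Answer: 804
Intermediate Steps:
Z(n) = (-4 + n)²
Z(6)*201 = (-4 + 6)²*201 = 2²*201 = 4*201 = 804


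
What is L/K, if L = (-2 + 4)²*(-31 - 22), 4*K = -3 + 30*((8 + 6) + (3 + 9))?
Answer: -848/777 ≈ -1.0914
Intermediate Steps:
K = 777/4 (K = (-3 + 30*((8 + 6) + (3 + 9)))/4 = (-3 + 30*(14 + 12))/4 = (-3 + 30*26)/4 = (-3 + 780)/4 = (¼)*777 = 777/4 ≈ 194.25)
L = -212 (L = 2²*(-53) = 4*(-53) = -212)
L/K = -212/777/4 = -212*4/777 = -848/777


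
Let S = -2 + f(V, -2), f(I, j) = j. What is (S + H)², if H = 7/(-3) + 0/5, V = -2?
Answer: 361/9 ≈ 40.111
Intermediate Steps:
H = -7/3 (H = 7*(-⅓) + 0*(⅕) = -7/3 + 0 = -7/3 ≈ -2.3333)
S = -4 (S = -2 - 2 = -4)
(S + H)² = (-4 - 7/3)² = (-19/3)² = 361/9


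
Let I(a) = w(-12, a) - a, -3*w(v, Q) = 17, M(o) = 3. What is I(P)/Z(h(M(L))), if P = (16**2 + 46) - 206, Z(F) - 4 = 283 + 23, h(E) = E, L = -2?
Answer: -61/186 ≈ -0.32796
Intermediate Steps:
w(v, Q) = -17/3 (w(v, Q) = -1/3*17 = -17/3)
Z(F) = 310 (Z(F) = 4 + (283 + 23) = 4 + 306 = 310)
P = 96 (P = (256 + 46) - 206 = 302 - 206 = 96)
I(a) = -17/3 - a
I(P)/Z(h(M(L))) = (-17/3 - 1*96)/310 = (-17/3 - 96)*(1/310) = -305/3*1/310 = -61/186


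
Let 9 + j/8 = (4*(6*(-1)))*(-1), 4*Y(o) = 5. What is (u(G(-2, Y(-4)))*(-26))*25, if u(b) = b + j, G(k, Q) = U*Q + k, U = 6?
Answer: -81575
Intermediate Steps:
Y(o) = 5/4 (Y(o) = (¼)*5 = 5/4)
j = 120 (j = -72 + 8*((4*(6*(-1)))*(-1)) = -72 + 8*((4*(-6))*(-1)) = -72 + 8*(-24*(-1)) = -72 + 8*24 = -72 + 192 = 120)
G(k, Q) = k + 6*Q (G(k, Q) = 6*Q + k = k + 6*Q)
u(b) = 120 + b (u(b) = b + 120 = 120 + b)
(u(G(-2, Y(-4)))*(-26))*25 = ((120 + (-2 + 6*(5/4)))*(-26))*25 = ((120 + (-2 + 15/2))*(-26))*25 = ((120 + 11/2)*(-26))*25 = ((251/2)*(-26))*25 = -3263*25 = -81575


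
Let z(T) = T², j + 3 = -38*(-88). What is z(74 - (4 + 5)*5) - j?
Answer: -2500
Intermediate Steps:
j = 3341 (j = -3 - 38*(-88) = -3 + 3344 = 3341)
z(74 - (4 + 5)*5) - j = (74 - (4 + 5)*5)² - 1*3341 = (74 - 9*5)² - 3341 = (74 - 1*45)² - 3341 = (74 - 45)² - 3341 = 29² - 3341 = 841 - 3341 = -2500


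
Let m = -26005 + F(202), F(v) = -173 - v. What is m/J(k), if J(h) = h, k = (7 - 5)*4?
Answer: -6595/2 ≈ -3297.5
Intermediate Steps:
k = 8 (k = 2*4 = 8)
m = -26380 (m = -26005 + (-173 - 1*202) = -26005 + (-173 - 202) = -26005 - 375 = -26380)
m/J(k) = -26380/8 = -26380*⅛ = -6595/2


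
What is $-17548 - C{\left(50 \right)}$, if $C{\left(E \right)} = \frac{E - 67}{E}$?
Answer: $- \frac{877383}{50} \approx -17548.0$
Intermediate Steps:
$C{\left(E \right)} = \frac{-67 + E}{E}$ ($C{\left(E \right)} = \frac{E - 67}{E} = \frac{-67 + E}{E}$)
$-17548 - C{\left(50 \right)} = -17548 - \frac{-67 + 50}{50} = -17548 - \frac{1}{50} \left(-17\right) = -17548 - - \frac{17}{50} = -17548 + \frac{17}{50} = - \frac{877383}{50}$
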